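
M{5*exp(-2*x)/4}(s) 5*gamma(s)/(4*2^s)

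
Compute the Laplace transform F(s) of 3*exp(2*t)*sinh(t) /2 3/(2*((s - 2) ^2 - 1) ) 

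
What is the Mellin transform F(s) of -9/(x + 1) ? -9*pi*csc(pi*s) 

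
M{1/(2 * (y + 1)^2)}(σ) (-pi * σ + pi)/(2 * sin(pi * σ))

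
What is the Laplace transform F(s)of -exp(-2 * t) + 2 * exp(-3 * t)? 2/(s + 3) - 1/(s + 2)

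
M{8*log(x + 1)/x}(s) -8*pi*csc(pi*s)/(s - 1)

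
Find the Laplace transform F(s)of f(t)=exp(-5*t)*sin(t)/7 1/(7*((s + 5)^2 + 1))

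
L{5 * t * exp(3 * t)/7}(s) 5/(7 * (s - 3)^2)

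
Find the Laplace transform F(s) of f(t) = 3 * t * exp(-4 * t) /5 3/(5 * (s + 4) ^2) 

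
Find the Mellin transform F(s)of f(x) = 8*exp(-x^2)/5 4*gamma(s/2)/5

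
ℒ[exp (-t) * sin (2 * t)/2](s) 1/ ( (s + 1)^2 + 4)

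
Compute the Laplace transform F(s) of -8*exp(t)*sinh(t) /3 -8/(3*s*(s - 2) ) 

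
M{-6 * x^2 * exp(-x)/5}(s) -6 * gamma(s + 2)/5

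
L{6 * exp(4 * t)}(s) 6/(s - 4)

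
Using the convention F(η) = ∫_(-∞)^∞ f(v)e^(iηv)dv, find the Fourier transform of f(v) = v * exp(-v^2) I * sqrt(pi) * η * exp(-η^2/4)/2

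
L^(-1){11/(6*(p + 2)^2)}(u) 11*u*exp(-2*u)/6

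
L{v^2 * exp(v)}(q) 2/(q - 1)^3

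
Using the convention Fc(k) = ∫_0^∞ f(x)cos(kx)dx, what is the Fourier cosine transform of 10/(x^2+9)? 5 * pi * exp(-3 * k)/3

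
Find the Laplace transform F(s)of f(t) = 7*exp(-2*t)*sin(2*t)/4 7/(2*((s + 2)^2 + 4))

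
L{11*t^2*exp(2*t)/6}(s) 11/(3*(s - 2)^3)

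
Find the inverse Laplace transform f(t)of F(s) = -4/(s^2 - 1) -4 * sinh(t)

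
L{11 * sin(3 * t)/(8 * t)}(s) 11 * atan(3/s)/8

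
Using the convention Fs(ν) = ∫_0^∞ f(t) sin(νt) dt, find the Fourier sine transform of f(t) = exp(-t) ν/(ν^2 + 1) 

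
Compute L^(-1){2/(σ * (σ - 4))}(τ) exp(2 * τ) * sinh(2 * τ)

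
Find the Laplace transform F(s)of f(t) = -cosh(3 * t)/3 -s/(3 * s^2 - 27)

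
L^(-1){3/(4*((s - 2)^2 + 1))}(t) 3*exp(2*t)*sin(t)/4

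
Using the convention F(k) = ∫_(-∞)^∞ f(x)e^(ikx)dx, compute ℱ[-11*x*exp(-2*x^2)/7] -11*sqrt(2)*I*sqrt(pi)*k*exp(-k^2/8)/56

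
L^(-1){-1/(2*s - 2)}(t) -exp(t)/2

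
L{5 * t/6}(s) 5/(6 * s^2)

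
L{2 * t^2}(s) 4/s^3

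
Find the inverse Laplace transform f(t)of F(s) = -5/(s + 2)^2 -5*t*exp(-2*t)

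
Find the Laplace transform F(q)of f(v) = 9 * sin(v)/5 9/(5 * (q^2 + 1))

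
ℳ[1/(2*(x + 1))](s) pi*csc(pi*s)/2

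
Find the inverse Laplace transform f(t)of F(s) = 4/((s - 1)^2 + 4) 2*exp(t)*sin(2*t)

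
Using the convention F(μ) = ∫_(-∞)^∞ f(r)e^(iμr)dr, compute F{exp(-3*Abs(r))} 6/(μ^2 + 9)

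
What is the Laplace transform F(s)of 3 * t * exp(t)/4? 3/(4 * (s - 1)^2)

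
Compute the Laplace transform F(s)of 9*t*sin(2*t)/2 18*s/(s^2 + 4)^2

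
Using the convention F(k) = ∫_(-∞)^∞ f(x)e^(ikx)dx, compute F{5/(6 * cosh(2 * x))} 5 * pi/(12 * cosh(pi * k/4))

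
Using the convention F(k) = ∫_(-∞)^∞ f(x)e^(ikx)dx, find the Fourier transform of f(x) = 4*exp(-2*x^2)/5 2*sqrt(2)*sqrt(pi)*exp(-k^2/8)/5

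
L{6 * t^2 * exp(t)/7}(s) 12/(7 * (s - 1)^3)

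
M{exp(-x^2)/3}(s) gamma(s/2)/6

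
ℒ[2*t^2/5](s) 4/(5*s^3)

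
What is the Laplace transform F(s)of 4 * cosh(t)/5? 4 * s/(5 * (s^2 - 1))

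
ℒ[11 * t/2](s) 11/(2 * s^2)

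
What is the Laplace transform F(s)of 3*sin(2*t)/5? 6/(5*(s^2 + 4))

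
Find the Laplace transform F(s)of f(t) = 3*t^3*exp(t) 18/(s - 1)^4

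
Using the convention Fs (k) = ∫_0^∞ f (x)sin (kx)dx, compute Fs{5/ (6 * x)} 5 * pi/12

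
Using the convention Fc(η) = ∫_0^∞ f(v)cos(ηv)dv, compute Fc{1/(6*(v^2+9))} pi*exp(-3*η)/36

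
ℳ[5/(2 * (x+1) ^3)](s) 5 * pi * (s - 2) * (s - 1) /(4 * sin(pi * s) ) 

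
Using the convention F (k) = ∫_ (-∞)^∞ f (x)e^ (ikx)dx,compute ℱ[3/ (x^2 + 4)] 3*pi*exp (-2*Abs (k))/2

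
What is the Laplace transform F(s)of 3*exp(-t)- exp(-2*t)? 3/(s + 1) - 1/(s + 2)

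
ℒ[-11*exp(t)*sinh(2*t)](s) -22/((s - 1)^2 - 4)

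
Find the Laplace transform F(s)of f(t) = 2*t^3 12/s^4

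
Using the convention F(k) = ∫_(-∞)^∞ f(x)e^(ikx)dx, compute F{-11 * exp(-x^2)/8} -11 * sqrt(pi) * exp(-k^2/4)/8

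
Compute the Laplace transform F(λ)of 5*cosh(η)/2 5*λ/(2*(λ^2-1))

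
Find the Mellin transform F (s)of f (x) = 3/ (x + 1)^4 gamma (s)*gamma (4 - s)/2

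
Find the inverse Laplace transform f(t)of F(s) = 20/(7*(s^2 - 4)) 10*sinh(2*t)/7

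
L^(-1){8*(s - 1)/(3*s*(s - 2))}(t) 8*exp(t)*cosh(t)/3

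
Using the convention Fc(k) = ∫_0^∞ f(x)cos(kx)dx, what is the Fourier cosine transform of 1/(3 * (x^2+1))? pi * exp(-k)/6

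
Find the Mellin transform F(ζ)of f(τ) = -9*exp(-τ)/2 -9*gamma(ζ)/2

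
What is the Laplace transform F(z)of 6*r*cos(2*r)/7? 6*(z^2 - 4)/(7*(z^2 + 4)^2)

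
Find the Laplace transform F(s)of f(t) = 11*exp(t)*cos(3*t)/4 11*(s - 1)/(4*((s - 1)^2+9))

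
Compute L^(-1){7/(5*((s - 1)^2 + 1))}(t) 7*exp(t)*sin(t)/5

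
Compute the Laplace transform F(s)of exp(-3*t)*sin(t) 1/((s + 3)^2 + 1)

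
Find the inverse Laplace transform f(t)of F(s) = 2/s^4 t^3/3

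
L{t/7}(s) 1/(7*s^2)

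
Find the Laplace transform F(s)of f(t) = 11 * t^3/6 11/s^4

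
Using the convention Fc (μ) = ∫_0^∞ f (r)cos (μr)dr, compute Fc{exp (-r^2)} sqrt (pi) * exp (-μ^2/4)/2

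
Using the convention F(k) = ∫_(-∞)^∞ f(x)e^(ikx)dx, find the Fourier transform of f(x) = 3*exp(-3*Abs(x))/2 9/(k^2 + 9)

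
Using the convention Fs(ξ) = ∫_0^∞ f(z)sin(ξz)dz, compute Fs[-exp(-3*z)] -ξ/(ξ^2+9)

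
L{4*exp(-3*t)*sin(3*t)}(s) 12/((s+3)^2+9)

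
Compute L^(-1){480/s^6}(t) 4*t^5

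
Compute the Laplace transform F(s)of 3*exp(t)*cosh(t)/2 3*(s - 1)/(2*s*(s - 2))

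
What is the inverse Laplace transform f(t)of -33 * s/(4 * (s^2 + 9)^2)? -11 * t * sin(3 * t)/8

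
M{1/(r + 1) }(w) pi*csc(pi*w) 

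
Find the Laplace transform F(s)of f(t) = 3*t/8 3/(8*s^2)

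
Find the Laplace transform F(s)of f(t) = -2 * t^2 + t s^(-2) - 4/s^3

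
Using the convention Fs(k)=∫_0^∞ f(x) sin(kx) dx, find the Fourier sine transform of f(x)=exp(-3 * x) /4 k/(4 * (k^2 + 9) ) 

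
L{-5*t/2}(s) -5/(2*s^2)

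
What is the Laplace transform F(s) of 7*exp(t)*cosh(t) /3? 7*(s - 1) /(3*s*(s - 2) ) 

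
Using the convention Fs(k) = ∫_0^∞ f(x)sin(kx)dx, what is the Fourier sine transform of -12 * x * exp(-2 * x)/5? -48 * k/(5 * (k^2 + 4)^2)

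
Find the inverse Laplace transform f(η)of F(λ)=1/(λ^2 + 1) sin(η)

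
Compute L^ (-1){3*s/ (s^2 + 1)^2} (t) 3*t*sin (t)/2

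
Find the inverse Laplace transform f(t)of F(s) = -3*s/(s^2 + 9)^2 -t*sin(3*t)/2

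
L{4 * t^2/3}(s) 8/(3 * s^3)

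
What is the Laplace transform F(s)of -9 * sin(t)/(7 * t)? -9 * atan(1/s)/7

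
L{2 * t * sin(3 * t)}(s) 12 * s/(s^2 + 9)^2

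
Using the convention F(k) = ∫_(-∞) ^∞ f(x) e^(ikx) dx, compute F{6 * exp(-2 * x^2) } 3 * sqrt(2) * sqrt(pi) * exp(-k^2/8) 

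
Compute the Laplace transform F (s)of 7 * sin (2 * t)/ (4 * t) 7 * atan (2/s)/4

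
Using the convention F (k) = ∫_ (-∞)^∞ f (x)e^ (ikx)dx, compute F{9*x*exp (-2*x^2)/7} 9*sqrt (2)*I*sqrt (pi)*k*exp (-k^2/8)/56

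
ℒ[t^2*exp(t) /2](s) (s - 1) ^(-3) 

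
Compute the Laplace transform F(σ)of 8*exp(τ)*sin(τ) 8/((σ - 1)^2+1)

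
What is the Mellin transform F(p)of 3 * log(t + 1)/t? -3 * pi * csc(pi * p)/(p - 1)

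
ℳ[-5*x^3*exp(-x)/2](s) -5*gamma(s + 3)/2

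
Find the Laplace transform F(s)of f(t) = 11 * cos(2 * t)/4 11 * s/(4 * (s^2+4))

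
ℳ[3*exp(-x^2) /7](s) 3*gamma(s/2) /14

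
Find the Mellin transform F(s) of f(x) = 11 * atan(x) -11 * pi * sec(pi * s/2) /(2 * s) 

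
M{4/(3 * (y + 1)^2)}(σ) -4 * pi * (σ - 1)/(3 * sin(pi * σ))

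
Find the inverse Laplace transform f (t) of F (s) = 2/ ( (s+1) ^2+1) 2 * exp (-t) * sin (t) 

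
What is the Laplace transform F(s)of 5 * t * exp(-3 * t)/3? 5/(3 * (s + 3)^2)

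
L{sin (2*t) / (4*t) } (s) atan (2/s) /4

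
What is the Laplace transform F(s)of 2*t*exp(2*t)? 2/(s - 2)^2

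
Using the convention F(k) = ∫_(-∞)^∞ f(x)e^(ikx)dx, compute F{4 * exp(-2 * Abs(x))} 16/(k^2 + 4)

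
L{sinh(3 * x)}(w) 3/(w^2-9)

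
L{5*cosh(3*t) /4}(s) 5*s/(4*(s^2 - 9) ) 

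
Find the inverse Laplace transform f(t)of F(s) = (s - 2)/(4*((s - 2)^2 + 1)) exp(2*t)*cos(t)/4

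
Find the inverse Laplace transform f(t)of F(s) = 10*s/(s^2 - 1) 10*cosh(t)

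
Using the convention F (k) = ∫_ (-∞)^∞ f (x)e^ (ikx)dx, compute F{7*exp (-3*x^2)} 7*sqrt (3)*sqrt (pi)*exp (-k^2/12)/3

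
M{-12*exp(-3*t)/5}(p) -12*gamma(p)/(5*3^p)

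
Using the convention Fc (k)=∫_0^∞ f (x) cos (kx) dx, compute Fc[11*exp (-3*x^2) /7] 11*sqrt (3)*sqrt (pi)*exp (-k^2/12) /42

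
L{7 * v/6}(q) 7/(6 * q^2)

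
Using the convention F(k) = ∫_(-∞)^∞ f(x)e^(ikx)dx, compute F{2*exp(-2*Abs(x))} 8/(k^2 + 4)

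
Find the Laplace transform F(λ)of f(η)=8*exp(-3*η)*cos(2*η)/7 8*(λ+3)/(7*((λ+3)^2+4))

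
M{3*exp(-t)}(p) 3*gamma(p)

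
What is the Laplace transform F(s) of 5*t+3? 3/s+5/s^2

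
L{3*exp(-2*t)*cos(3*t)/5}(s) 3*(s+2)/(5*((s+2)^2+9))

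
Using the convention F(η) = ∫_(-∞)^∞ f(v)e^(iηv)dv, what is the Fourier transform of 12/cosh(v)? 12*pi/cosh(pi*η/2)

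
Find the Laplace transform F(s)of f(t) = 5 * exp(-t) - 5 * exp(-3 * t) 5/(s + 1) - 5/(s + 3)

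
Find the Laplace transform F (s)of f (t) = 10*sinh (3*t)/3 10/ (s^2 - 9)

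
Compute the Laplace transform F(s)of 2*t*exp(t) 2/(s - 1)^2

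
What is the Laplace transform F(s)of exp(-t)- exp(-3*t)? 1/(s+1) - 1/(s+3)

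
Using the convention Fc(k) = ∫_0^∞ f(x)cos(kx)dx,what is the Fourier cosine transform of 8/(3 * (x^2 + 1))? 4 * pi * exp(-k)/3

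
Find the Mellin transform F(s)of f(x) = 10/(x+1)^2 -10 * pi * (s - 1)/sin(pi * s)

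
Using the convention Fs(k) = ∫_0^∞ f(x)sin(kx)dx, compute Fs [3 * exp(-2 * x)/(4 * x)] 3 * atan(k/2)/4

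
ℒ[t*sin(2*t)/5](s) 4*s/(5*(s^2 + 4)^2)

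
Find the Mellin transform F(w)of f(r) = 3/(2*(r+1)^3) 3*pi*(w - 2)*(w - 1)/(4*sin(pi*w))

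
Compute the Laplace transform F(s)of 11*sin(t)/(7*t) 11*atan(1/s)/7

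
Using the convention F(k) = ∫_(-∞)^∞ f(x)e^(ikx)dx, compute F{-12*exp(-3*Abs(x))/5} -72/(5*k^2 + 45)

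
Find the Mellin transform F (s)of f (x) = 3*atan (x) -3*pi*sec (pi*s/2)/ (2*s)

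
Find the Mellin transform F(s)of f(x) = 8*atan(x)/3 -4*pi*sec(pi*s/2)/(3*s)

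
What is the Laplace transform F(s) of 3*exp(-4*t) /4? 3/(4*(s + 4) ) 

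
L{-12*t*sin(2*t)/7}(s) -48*s/(7*(s^2 + 4)^2)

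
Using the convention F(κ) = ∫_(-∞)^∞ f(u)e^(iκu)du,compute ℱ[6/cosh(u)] 6 * pi/cosh(pi * κ/2)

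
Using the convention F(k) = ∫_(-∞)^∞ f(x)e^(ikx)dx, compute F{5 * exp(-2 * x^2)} 5 * sqrt(2) * sqrt(pi) * exp(-k^2/8)/2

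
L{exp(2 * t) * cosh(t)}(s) (s - 2)/((s - 2)^2 - 1)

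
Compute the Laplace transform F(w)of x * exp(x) (w - 1)^(-2)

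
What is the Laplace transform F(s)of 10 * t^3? 60/s^4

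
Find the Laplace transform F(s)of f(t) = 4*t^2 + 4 8/s^3 + 4/s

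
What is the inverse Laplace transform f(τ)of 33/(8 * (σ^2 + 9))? 11 * sin(3 * τ)/8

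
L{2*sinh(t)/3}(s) 2/(3*(s^2 - 1))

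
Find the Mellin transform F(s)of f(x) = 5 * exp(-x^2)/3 5 * gamma(s/2)/6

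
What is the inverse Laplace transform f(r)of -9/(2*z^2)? -9*r/2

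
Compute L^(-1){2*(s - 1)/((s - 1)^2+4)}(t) 2*exp(t)*cos(2*t)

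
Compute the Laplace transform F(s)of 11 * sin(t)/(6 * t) 11 * atan(1/s)/6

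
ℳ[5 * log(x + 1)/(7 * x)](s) -5 * pi * csc(pi * s)/(7 * s - 7)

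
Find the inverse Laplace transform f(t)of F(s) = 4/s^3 2 * t^2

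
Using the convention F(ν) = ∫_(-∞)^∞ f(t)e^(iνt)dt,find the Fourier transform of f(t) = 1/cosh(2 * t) pi/(2 * cosh(pi * ν/4))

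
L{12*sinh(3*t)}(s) 36/(s^2 - 9)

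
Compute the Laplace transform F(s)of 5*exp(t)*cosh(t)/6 5*(s - 1)/(6*s*(s - 2))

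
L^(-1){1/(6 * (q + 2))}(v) exp(-2 * v)/6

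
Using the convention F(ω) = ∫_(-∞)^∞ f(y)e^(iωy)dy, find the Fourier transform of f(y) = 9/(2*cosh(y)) 9*pi/(2*cosh(pi*ω/2))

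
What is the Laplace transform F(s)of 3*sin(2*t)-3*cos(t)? 6/(s^2+4)-3*s/(s^2+1)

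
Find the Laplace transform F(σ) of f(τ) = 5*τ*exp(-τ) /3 5/(3*(σ + 1) ^2) 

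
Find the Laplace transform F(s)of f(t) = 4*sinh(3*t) 12/(s^2 - 9)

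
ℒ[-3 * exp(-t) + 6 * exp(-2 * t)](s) 6/(s + 2)-3/(s + 1) 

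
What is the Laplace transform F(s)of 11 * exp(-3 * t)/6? 11/(6 * (s + 3))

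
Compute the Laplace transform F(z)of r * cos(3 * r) (z^2 - 9)/(z^2 + 9)^2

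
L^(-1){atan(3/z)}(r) sin(3*r)/r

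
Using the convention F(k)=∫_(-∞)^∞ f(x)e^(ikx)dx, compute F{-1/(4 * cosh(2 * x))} -pi/(8 * cosh(pi * k/4))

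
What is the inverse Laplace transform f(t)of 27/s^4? 9*t^3/2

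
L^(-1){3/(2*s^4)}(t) t^3/4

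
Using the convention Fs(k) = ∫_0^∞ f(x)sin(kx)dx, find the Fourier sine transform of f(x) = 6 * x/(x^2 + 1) 3 * pi * exp(-k)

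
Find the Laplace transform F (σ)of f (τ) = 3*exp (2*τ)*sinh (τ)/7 3/ (7*( (σ - 2)^2 - 1))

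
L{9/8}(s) 9/(8 * s) 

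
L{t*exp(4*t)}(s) (s - 4)^(-2)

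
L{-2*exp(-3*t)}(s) -2/(s + 3)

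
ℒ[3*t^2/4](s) 3/ (2*s^3) 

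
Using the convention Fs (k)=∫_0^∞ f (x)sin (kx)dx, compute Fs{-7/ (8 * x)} -7 * pi/16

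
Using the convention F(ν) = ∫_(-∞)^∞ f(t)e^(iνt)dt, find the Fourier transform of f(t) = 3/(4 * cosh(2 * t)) 3 * pi/(8 * cosh(pi * ν/4))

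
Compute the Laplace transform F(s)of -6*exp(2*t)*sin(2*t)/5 -12/(5*(s - 2)^2 + 20)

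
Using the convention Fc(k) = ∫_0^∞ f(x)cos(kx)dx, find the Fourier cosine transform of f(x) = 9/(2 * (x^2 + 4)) 9 * pi * exp(-2 * k)/8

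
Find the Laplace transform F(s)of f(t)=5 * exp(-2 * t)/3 5/(3 * (s + 2))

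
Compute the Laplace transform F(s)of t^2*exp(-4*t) 2/(s+4)^3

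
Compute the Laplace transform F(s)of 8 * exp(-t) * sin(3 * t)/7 24/(7 * ((s+1)^2+9))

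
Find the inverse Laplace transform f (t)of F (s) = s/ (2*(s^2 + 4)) cos (2*t)/2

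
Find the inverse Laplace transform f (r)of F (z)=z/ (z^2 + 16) cos (4*r)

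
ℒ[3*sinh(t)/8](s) 3/(8*(s^2-1))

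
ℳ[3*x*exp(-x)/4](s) 3*gamma(s + 1)/4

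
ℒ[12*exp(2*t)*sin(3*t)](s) 36/((s - 2)^2 + 9)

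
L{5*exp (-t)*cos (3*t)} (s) 5*(s + 1)/ ( (s + 1)^2 + 9)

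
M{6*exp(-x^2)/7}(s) 3*gamma(s/2)/7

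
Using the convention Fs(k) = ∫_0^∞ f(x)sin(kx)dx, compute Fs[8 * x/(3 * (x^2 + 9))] 4 * pi * exp(-3 * k)/3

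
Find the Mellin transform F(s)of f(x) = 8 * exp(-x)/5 8 * gamma(s)/5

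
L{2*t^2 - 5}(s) 4/s^3 - 5/s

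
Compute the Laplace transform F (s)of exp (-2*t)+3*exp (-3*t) 1/ (s+2)+3/ (s+3)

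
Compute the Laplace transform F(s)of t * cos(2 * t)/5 (s^2-4)/(5 * (s^2 + 4)^2)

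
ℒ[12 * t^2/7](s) 24/(7 * s^3) 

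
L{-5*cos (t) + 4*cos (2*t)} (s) 4*s/ (s^2 + 4) - 5*s/ (s^2 + 1)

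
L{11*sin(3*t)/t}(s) 11*atan(3/s)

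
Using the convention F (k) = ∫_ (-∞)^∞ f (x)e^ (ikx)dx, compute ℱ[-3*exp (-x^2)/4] -3*sqrt (pi)*exp (-k^2/4)/4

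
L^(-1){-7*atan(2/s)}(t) -7*sin(2*t)/t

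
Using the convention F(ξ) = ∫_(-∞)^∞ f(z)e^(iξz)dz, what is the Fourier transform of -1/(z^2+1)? -pi * exp(-Abs(ξ))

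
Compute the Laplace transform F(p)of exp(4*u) 1/(p - 4)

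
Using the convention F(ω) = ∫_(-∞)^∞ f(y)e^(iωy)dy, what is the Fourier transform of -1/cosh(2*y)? -pi/(2*cosh(pi*ω/4))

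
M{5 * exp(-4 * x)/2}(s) 5 * gamma(s)/(2 * 2^(2 * s))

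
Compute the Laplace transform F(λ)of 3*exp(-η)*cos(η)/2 3*(λ + 1)/(2*((λ + 1)^2 + 1))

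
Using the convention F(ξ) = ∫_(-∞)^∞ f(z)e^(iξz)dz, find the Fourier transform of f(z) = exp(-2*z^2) sqrt(2)*sqrt(pi)*exp(-ξ^2/8)/2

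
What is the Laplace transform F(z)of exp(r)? 1/(z - 1)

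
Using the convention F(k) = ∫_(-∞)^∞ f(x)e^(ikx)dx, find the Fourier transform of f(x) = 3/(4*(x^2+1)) 3*pi*exp(-Abs(k))/4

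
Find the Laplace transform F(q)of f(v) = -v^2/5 -2/(5*q^3)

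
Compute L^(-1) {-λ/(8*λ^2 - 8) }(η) -cosh(η) /8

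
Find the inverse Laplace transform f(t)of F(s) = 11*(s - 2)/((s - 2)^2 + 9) 11*exp(2*t)*cos(3*t)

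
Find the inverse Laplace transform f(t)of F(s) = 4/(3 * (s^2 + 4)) 2 * sin(2 * t)/3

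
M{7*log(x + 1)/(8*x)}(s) -7*pi*csc(pi*s)/(8*s - 8)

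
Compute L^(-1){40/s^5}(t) 5 * t^4/3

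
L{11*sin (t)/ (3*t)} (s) 11*atan (1/s)/3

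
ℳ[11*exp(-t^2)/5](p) 11*gamma(p/2)/10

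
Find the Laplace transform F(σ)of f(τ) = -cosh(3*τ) -σ/(σ^2 - 9)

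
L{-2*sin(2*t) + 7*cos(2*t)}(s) 7*s/(s^2 + 4)-4/(s^2 + 4)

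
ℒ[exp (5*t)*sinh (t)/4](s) 1/ (4*( (s - 5)^2-1))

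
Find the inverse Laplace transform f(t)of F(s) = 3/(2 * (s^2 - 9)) sinh(3 * t)/2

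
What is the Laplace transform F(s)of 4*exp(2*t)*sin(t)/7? 4/(7*((s - 2)^2 + 1))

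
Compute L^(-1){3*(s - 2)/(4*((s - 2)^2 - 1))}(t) 3*exp(2*t)*cosh(t)/4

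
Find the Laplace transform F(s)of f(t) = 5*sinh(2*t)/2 5/(s^2 - 4)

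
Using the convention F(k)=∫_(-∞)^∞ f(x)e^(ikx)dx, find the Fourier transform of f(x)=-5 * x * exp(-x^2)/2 -5 * I * sqrt(pi) * k * exp(-k^2/4)/4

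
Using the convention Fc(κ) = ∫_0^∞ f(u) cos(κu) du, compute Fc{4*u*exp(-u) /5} 4*(1 - κ^2) /(5*(κ^2+1) ^2) 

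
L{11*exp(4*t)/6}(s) 11/(6*(s - 4))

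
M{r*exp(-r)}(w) gamma(w + 1)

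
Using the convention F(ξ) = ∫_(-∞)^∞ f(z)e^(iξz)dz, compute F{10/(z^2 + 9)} 10 * pi * exp(-3 * Abs(ξ))/3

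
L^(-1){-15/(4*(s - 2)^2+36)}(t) -5*exp(2*t)*sin(3*t)/4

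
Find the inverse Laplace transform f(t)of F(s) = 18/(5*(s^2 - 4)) 9*sinh(2*t)/5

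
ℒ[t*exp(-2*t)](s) (s + 2)^(-2)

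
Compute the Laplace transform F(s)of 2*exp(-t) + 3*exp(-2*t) 2/(s + 1) + 3/(s + 2)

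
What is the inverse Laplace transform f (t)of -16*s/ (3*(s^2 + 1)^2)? -8*t*sin (t)/3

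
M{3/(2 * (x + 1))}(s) 3 * pi * csc(pi * s)/2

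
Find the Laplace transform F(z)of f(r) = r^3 6/z^4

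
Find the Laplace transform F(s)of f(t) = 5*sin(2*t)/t 5*atan(2/s)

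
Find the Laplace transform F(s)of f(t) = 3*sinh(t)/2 3/(2*(s^2 - 1))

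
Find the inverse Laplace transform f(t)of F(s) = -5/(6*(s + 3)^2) -5*t*exp(-3*t)/6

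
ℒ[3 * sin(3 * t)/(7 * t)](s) 3 * atan(3/s)/7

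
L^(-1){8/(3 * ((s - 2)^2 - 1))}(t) 8 * exp(2 * t) * sinh(t)/3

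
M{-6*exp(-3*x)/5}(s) -6*gamma(s)/(5*3^s)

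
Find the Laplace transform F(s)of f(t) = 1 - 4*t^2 1/s - 8/s^3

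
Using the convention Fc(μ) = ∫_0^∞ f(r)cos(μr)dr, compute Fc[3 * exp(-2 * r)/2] 3/(μ^2 + 4)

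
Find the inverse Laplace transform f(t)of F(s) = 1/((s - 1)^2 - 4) exp(t)*sinh(2*t)/2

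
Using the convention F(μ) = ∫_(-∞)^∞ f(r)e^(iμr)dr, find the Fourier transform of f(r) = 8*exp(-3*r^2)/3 8*sqrt(3)*sqrt(pi)*exp(-μ^2/12)/9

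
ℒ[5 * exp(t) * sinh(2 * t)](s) 10/((s - 1)^2 - 4)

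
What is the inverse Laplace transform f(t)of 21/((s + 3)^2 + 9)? 7 * exp(-3 * t) * sin(3 * t)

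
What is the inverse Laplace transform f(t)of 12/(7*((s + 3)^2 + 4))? 6*exp(-3*t)*sin(2*t)/7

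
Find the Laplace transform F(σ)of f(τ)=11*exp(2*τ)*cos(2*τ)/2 11*(σ - 2)/(2*((σ - 2)^2 + 4))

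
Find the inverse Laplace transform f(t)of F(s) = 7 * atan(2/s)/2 7 * sin(2 * t)/(2 * t)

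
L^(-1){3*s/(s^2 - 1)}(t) 3*cosh(t)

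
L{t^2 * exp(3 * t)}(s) 2/(s - 3)^3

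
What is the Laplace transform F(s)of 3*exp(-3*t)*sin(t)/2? 3/(2*((s + 3)^2 + 1))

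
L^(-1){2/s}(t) 2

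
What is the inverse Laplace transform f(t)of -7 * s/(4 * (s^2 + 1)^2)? -7 * t * sin(t)/8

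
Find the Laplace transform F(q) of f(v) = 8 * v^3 48/q^4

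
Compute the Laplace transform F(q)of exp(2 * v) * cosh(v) (q - 2)/((q - 2)^2 - 1)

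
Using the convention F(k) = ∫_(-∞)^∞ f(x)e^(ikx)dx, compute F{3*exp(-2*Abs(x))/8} 3/(2*(k^2 + 4))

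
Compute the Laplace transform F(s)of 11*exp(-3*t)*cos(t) 11*(s+3)/((s+3)^2+1)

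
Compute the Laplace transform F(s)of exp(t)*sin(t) 1/((s - 1)^2+1)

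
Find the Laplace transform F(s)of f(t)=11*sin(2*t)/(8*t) 11*atan(2/s)/8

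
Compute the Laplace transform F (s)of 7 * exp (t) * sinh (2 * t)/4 7/ (2 * ( (s - 1)^2-4))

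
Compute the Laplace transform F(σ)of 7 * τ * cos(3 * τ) 7 * (σ^2 - 9)/(σ^2 + 9)^2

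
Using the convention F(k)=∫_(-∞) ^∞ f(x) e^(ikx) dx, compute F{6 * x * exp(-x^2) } 3 * I * sqrt(pi) * k * exp(-k^2/4) 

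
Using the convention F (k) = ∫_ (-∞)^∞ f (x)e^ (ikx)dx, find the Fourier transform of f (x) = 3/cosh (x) 3 * pi/cosh (pi * k/2)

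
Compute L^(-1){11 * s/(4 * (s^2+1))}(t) 11 * cos(t)/4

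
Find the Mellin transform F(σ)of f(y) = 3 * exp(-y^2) 3 * gamma(σ/2)/2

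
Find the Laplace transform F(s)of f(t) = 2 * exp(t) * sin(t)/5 2/(5 * ((s - 1)^2 + 1))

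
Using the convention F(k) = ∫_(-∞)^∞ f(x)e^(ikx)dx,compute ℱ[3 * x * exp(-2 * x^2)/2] 3 * sqrt(2) * I * sqrt(pi) * k * exp(-k^2/8)/16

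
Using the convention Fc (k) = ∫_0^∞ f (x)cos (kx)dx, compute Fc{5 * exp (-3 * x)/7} 15/ (7 * (k^2+9))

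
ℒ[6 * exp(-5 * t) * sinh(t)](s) 6/((s + 5)^2-1)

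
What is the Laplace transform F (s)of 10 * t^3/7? 60/ (7 * s^4)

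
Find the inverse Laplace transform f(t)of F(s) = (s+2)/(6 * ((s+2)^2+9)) exp(-2 * t) * cos(3 * t)/6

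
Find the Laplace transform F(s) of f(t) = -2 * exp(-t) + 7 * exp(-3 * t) 7/(s + 3) - 2/(s + 1) 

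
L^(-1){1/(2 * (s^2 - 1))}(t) sinh(t)/2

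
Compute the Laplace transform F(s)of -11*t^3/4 -33/(2*s^4)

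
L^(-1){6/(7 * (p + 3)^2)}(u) 6 * u * exp(-3 * u)/7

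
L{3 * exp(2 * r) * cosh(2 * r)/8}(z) 3 * (z - 2)/(8 * z * (z - 4))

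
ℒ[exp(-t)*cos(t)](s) (s + 1)/((s + 1)^2 + 1)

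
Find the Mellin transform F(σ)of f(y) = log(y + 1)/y -pi * csc(pi * σ)/(σ - 1)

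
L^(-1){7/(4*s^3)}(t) 7*t^2/8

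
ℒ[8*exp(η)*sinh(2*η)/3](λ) 16/(3*((λ - 1)^2 - 4))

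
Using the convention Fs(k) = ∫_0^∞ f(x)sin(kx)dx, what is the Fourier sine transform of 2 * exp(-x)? 2 * k/(k^2 + 1)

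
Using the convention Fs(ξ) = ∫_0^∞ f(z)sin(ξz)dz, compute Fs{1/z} pi/2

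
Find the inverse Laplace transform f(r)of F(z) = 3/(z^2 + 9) sin(3 * r)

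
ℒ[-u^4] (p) -24/p^5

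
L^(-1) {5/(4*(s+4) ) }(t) 5*exp(-4*t) /4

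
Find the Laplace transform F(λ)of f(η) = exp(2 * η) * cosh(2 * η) (λ - 2)/(λ * (λ - 4))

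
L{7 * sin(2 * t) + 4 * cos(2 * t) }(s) 14/(s^2 + 4) + 4 * s/(s^2 + 4) 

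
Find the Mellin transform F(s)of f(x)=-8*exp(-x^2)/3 -4*gamma(s/2)/3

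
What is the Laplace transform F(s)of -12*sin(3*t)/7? -36/(7*s^2 + 63)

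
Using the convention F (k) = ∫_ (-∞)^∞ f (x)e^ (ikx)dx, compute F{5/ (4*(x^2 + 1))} 5*pi*exp (-Abs (k))/4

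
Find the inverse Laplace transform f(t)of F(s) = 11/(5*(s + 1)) 11*exp(-t)/5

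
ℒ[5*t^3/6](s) 5/s^4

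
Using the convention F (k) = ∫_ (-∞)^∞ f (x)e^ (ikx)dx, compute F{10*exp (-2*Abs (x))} 40/ (k^2 + 4)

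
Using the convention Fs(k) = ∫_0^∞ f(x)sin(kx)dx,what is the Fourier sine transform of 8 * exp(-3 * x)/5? 8 * k/(5 * (k^2 + 9))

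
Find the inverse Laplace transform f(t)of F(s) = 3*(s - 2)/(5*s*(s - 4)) 3*exp(2*t)*cosh(2*t)/5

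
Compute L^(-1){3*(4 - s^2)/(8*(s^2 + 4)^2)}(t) -3*t*cos(2*t)/8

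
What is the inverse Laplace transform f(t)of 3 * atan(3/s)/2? 3 * sin(3 * t)/(2 * t)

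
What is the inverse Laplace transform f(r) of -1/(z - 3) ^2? -r * exp(3 * r) 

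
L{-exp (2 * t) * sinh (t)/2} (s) -1/ (2 * (s - 2)^2-2)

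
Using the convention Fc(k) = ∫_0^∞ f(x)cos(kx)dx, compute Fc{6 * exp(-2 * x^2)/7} 3 * sqrt(2) * sqrt(pi) * exp(-k^2/8)/14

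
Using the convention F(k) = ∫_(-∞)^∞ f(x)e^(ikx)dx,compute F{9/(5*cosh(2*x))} 9*pi/(10*cosh(pi*k/4))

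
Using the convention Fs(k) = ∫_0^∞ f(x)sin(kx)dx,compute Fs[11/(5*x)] 11*pi/10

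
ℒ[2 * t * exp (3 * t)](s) 2/ (s - 3)^2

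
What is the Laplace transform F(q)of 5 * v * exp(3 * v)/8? 5/(8 * (q - 3)^2)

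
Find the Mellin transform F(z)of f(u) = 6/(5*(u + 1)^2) -6*pi*(z - 1)/(5*sin(pi*z))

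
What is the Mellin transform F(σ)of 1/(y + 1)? pi * csc(pi * σ)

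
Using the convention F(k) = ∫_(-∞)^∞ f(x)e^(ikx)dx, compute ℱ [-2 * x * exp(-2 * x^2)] -sqrt(2) * I * sqrt(pi) * k * exp(-k^2/8)/4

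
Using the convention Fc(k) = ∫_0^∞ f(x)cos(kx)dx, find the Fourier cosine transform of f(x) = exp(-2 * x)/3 2/(3 * (k^2+4))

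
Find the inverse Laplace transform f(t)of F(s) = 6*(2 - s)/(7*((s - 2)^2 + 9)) -6*exp(2*t)*cos(3*t)/7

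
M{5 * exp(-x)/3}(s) 5 * gamma(s)/3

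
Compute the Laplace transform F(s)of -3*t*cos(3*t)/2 3*(9 - s^2)/(2*(s^2 + 9)^2)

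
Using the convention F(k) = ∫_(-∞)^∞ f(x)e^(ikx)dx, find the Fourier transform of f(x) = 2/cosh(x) 2*pi/cosh(pi*k/2)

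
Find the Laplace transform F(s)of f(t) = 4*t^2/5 8/(5*s^3)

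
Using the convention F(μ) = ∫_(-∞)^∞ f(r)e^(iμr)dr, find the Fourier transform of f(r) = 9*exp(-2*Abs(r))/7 36/(7*(μ^2+4))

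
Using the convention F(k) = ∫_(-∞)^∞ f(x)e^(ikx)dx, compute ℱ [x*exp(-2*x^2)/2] sqrt(2)*I*sqrt(pi)*k*exp(-k^2/8)/16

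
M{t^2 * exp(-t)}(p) gamma(p + 2)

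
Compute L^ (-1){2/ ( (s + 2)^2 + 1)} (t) 2 * exp (-2 * t) * sin (t)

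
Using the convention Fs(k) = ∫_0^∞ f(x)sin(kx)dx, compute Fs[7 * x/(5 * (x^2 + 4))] 7 * pi * exp(-2 * k)/10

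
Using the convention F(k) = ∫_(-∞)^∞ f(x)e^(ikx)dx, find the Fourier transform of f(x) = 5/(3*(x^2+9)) 5*pi*exp(-3*Abs(k))/9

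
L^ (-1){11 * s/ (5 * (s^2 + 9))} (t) 11 * cos (3 * t)/5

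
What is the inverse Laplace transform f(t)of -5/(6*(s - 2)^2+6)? -5*exp(2*t)*sin(t)/6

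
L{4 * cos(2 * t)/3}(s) 4 * s/(3 * (s^2 + 4))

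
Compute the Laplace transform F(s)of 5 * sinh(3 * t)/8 15/(8 * (s^2 - 9))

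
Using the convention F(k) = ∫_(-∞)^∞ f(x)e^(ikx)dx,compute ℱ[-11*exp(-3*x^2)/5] -11*sqrt(3)*sqrt(pi)*exp(-k^2/12)/15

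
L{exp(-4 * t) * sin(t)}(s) 1/((s + 4)^2 + 1)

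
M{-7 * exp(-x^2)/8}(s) -7 * gamma(s/2)/16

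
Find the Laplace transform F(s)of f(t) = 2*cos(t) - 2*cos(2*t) 2*s/(s^2+1) - 2*s/(s^2+4)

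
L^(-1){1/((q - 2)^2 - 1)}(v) exp(2 * v) * sinh(v)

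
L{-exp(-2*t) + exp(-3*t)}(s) 1/(s + 3) - 1/(s + 2)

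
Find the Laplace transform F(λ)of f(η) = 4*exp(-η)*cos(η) 4*(λ + 1)/((λ + 1)^2 + 1)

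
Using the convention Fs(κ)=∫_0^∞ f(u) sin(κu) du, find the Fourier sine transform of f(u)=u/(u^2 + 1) pi * exp(-κ) /2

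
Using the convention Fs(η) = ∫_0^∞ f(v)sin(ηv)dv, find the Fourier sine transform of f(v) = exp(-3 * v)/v atan(η/3)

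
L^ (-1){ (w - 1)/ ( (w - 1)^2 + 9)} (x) exp (x)*cos (3*x)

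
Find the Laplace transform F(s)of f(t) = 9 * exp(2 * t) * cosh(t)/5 9 * (s - 2)/(5 * ((s - 2)^2 - 1))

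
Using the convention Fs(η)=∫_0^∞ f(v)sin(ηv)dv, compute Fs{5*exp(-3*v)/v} 5*atan(η/3)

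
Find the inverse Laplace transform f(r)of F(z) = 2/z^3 r^2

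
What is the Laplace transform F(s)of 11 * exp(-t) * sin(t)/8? 11/(8 * ((s + 1)^2 + 1))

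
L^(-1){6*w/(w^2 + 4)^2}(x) 3*x*sin(2*x)/2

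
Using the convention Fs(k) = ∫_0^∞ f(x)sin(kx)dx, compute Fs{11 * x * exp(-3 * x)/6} 11 * k/(k^2 + 9)^2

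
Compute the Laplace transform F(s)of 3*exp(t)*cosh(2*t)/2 3*(s - 1)/(2*((s - 1)^2 - 4))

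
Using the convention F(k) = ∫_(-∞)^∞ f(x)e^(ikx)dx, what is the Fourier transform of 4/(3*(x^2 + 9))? 4*pi*exp(-3*Abs(k))/9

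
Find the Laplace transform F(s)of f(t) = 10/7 10/(7 * s)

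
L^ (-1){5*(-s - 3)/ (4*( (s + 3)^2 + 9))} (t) -5*exp (-3*t)*cos (3*t)/4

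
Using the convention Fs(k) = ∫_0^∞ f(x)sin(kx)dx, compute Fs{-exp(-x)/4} -k/(4*k^2 + 4)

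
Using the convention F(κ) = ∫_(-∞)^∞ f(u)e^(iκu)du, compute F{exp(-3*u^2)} sqrt(3)*sqrt(pi)*exp(-κ^2/12)/3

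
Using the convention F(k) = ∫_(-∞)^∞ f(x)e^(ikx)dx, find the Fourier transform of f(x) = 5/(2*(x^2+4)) 5*pi*exp(-2*Abs(k))/4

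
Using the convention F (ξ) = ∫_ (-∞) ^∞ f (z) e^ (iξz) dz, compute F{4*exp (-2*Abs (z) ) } 16/ (ξ^2 + 4) 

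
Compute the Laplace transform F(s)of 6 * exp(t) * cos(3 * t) 6 * (s - 1)/((s - 1)^2 + 9)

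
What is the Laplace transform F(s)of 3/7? 3/(7 * s)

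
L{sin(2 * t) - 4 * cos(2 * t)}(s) 2/(s^2 + 4) - 4 * s/(s^2 + 4)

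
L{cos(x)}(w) w/(w^2 + 1)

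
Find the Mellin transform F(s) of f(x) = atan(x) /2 -pi*sec(pi*s/2) /(4*s) 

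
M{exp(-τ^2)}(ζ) gamma(ζ/2)/2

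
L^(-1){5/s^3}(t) 5*t^2/2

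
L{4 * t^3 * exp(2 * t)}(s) 24/(s - 2)^4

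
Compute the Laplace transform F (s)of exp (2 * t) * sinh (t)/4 1/ (4 * ( (s - 2)^2-1))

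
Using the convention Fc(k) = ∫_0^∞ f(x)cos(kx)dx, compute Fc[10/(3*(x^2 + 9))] 5*pi*exp(-3*k)/9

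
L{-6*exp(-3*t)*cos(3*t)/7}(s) 6*(-s - 3)/(7*((s+3)^2+9))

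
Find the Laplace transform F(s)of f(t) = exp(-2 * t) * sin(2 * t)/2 1/((s+2)^2+4)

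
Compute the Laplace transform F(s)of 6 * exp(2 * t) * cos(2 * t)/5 6 * (s - 2)/(5 * ((s - 2)^2 + 4))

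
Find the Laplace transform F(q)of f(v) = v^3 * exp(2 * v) 6/(q - 2)^4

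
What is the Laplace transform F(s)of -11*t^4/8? -33/s^5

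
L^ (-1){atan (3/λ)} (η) sin (3*η)/η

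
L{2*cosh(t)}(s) 2*s/(s^2-1)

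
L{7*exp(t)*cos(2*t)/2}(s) 7*(s - 1)/(2*((s - 1)^2+4))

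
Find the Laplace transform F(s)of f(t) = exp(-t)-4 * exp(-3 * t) 1/(s + 1)-4/(s + 3)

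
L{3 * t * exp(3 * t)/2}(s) 3/(2 * (s - 3)^2)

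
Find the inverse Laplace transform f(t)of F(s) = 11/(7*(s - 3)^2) 11*t*exp(3*t)/7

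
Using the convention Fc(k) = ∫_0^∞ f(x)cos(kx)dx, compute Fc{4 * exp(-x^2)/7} 2 * sqrt(pi) * exp(-k^2/4)/7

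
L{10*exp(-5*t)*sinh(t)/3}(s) 10/(3*((s + 5)^2 - 1))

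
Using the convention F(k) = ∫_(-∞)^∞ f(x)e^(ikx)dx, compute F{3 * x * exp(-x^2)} 3 * I * sqrt(pi) * k * exp(-k^2/4)/2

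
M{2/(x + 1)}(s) 2 * pi * csc(pi * s)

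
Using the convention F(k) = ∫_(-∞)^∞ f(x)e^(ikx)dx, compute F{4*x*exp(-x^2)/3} 2*I*sqrt(pi)*k*exp(-k^2/4)/3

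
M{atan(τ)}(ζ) -pi*sec(pi*ζ/2)/(2*ζ)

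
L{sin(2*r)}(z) 2/(z^2 + 4)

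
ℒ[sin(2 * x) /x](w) atan(2/w) 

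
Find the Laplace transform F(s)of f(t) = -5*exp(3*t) -5/(s - 3)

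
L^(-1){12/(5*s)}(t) 12/5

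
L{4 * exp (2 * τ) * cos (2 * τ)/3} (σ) 4 * (σ - 2)/ (3 * ( (σ - 2)^2+4))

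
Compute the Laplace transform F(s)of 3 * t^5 360/s^6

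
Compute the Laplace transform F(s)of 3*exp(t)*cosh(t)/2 3*(s - 1)/(2*s*(s - 2))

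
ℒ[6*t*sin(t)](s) 12*s/(s^2+1)^2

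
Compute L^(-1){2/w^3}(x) x^2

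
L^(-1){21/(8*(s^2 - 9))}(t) 7*sinh(3*t)/8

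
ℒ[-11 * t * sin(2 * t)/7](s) -44 * s/(7 * (s^2 + 4)^2)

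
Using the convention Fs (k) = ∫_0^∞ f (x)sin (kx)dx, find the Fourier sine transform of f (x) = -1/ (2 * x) -pi/4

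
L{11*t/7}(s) 11/(7*s^2)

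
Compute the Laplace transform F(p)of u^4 24/p^5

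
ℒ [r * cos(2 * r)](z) (z^2 - 4)/(z^2+4)^2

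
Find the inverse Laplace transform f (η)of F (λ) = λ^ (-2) η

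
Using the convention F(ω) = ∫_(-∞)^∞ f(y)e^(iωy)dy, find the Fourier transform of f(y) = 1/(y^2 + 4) pi*exp(-2*Abs(ω))/2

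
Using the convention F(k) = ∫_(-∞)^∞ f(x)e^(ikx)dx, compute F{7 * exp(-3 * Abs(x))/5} 42/(5 * (k^2 + 9))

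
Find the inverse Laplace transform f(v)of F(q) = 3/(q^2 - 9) sinh(3*v)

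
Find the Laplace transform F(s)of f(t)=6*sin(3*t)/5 18/(5*(s^2 + 9))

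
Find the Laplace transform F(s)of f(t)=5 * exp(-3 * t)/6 5/(6 * (s + 3))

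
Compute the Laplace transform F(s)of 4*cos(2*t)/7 4*s/(7*(s^2+4))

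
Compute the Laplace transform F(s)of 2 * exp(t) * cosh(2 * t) 2 * (s - 1)/((s - 1)^2 - 4)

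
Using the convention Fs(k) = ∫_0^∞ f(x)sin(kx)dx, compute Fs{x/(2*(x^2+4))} pi*exp(-2*k)/4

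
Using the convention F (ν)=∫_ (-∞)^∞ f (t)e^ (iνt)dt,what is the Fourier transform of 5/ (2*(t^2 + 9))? 5*pi*exp (-3*Abs (ν))/6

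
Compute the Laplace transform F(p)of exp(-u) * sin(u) 1/((p + 1)^2 + 1)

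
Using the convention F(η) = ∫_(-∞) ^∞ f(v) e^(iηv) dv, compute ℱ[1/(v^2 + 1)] pi * exp(-Abs(η) ) 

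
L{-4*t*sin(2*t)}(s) -16*s/(s^2 + 4)^2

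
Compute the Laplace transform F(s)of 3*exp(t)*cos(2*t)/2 3*(s - 1)/(2*((s - 1)^2 + 4))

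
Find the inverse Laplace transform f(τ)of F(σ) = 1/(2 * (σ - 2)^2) τ * exp(2 * τ)/2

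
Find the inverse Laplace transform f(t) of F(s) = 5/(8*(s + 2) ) 5*exp(-2*t) /8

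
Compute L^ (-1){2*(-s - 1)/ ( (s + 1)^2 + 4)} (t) -2*exp (-t)*cos (2*t)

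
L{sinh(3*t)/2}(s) 3/(2*(s^2 - 9))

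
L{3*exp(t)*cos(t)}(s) 3*(s - 1)/((s - 1)^2 + 1)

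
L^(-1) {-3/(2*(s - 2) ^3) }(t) -3*t^2*exp(2*t) /4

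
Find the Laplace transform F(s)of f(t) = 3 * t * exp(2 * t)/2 3/(2 * (s - 2)^2)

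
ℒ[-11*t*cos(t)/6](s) 11*(1 - s^2)/(6*(s^2 + 1)^2)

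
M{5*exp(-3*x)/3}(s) 5*gamma(s)/(3*3^s)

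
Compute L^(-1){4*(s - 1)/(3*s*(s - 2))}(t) 4*exp(t)*cosh(t)/3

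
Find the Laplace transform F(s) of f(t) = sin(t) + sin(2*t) 1/(s^2 + 1) + 2/(s^2 + 4) 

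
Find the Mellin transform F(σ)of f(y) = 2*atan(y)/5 -pi*sec(pi*σ/2)/(5*σ)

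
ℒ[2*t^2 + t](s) s^(-2) + 4/s^3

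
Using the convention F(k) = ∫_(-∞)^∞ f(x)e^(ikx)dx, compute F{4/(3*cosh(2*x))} 2*pi/(3*cosh(pi*k/4))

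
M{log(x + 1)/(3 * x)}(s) -pi * csc(pi * s)/(3 * s - 3)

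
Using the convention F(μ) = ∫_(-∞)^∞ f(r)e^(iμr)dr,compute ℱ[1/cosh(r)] pi/cosh(pi * μ/2)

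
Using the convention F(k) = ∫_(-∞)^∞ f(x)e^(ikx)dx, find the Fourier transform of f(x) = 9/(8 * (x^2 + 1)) 9 * pi * exp(-Abs(k))/8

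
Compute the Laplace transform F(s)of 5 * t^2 10/s^3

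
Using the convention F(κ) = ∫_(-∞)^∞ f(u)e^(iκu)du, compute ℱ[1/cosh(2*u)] pi/(2*cosh(pi*κ/4))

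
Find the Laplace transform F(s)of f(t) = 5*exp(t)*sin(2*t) 10/((s - 1)^2 + 4)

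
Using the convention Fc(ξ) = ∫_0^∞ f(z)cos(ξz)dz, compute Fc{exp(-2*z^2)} sqrt(2)*sqrt(pi)*exp(-ξ^2/8)/4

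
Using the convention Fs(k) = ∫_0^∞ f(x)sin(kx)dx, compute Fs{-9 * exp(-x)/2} -9 * k/(2 * k^2+2)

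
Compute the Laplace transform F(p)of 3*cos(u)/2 3*p/(2*(p^2 + 1))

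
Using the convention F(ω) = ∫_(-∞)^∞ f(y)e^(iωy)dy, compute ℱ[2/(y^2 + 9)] 2 * pi * exp(-3 * Abs(ω))/3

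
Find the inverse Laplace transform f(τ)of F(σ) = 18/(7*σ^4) 3*τ^3/7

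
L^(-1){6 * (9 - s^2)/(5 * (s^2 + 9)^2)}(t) -6 * t * cos(3 * t)/5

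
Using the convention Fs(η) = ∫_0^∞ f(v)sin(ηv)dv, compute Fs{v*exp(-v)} 2*η/(η^2 + 1)^2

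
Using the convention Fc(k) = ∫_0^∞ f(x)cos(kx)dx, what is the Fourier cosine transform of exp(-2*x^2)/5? sqrt(2)*sqrt(pi)*exp(-k^2/8)/20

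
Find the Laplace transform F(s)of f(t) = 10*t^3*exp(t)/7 60/(7*(s - 1)^4)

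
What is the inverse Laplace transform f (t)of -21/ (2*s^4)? -7*t^3/4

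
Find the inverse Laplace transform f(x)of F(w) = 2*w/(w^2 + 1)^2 x*sin(x)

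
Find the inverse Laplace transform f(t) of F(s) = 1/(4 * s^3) t^2/8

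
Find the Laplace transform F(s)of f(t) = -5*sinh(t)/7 -5/(7*s^2 - 7)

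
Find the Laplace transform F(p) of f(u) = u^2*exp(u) 2/(p - 1) ^3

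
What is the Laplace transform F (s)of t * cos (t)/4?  (s^2 - 1)/ (4 * (s^2+1)^2)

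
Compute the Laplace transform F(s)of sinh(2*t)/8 1/(4*(s^2 - 4))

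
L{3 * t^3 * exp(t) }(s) 18/(s - 1) ^4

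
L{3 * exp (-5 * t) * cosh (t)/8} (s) 3 * (s + 5)/ (8 * ( (s + 5)^2 - 1))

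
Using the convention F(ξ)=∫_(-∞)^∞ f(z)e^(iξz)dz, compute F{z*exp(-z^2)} I*sqrt(pi)*ξ*exp(-ξ^2/4)/2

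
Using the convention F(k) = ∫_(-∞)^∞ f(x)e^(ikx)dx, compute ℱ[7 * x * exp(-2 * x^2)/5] 7 * sqrt(2) * I * sqrt(pi) * k * exp(-k^2/8)/40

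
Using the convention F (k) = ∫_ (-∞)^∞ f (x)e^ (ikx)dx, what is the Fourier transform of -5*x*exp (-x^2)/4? -5*I*sqrt (pi)*k*exp (-k^2/4)/8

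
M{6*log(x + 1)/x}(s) -6*pi*csc(pi*s)/(s - 1)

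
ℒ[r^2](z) 2/z^3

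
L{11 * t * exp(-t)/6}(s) 11/(6 * (s + 1)^2)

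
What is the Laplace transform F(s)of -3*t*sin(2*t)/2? -6*s/(s^2+4)^2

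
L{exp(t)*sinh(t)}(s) 1/(s*(s - 2))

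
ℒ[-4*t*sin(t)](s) -8*s/(s^2 + 1)^2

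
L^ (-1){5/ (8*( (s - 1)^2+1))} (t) 5*exp (t)*sin (t)/8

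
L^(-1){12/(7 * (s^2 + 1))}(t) 12 * sin(t)/7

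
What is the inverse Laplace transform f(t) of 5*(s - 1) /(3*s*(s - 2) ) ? 5*exp(t)*cosh(t) /3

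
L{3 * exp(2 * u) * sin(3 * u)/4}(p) 9/(4 * ((p - 2)^2 + 9))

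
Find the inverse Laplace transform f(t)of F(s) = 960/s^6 8 * t^5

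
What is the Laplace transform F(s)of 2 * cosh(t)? 2 * s/(s^2 - 1)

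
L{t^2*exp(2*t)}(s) 2/(s - 2)^3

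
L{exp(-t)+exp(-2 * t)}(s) 1/(s+2)+1/(s+1)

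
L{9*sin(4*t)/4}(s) 9/(s^2 + 16)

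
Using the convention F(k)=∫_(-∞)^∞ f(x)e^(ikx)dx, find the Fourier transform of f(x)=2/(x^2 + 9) 2 * pi * exp(-3 * Abs(k))/3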